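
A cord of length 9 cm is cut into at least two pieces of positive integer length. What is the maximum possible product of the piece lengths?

27

Define P[k] = max over 1≤i<k of i · max(k−i, P[k−i]); the inner max lets the remainder stay uncut if that's better.
P[2] = 1*max(1,0) = 1*1 = 1
P[3] = 1*max(2,1) = 1*2 = 2
P[4] = 2*max(2,1) = 2*2 = 4
P[5] = 2*max(3,2) = 2*3 = 6
P[6] = 3*max(3,2) = 3*3 = 9
P[7] = 2*max(5,6) = 2*6 = 12
P[8] = 2*max(6,9) = 2*9 = 18
P[9] = 3*max(6,9) = 3*9 = 27
One optimal split: 3 + 3 + 3; product 3*3*3 = 27.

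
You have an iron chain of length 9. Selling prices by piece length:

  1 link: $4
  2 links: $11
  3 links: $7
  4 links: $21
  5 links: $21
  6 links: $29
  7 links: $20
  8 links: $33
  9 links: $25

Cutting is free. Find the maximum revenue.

48

Consider every possible first cut. r[k] is the best of p[i]+r[k−i] over all sellable i≤k.
r[1] = 4
r[2] = max(4+4, 11+0) = 11
r[3] = max(4+11, 11+4, 7+0) = 15
r[4] = max(4+15, 11+11, 7+4, 21+0) = 22
r[5] = max(4+22, 11+15, 7+11, 21+4, 21+0) = 26
r[6] = max(4+26, 11+22, 7+15, 21+11, 21+4, 29+0) = 33
r[7] = max(4+33, 11+26, 7+22, …, 29+4, 20+0) = 37
r[8] = max(4+37, 11+33, 7+26, …, 20+4, 33+0) = 44
r[9] = max(4+44, 11+37, 7+33, …, 33+4, 25+0) = 48
One optimal cutting: 2 + 2 + 2 + 2 + 1 → $11 + $11 + $11 + $11 + $4 = $48.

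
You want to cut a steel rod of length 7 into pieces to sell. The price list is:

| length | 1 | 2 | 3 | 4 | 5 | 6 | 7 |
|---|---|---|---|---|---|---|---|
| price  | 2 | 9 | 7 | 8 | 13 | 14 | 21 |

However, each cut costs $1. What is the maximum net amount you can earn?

Build net[k] bottom-up: net[k] = max over allowed piece i of (p[i] + net[k−i]) − 1 per cut.
net[1] = 2
net[2] = 9
net[3] = 10  (first piece 1, then net[2]=9)
net[4] = 17  (first piece 2, then net[2]=9)
net[5] = 18  (first piece 1, then net[4]=17)
net[6] = 25  (first piece 2, then net[4]=17)
net[7] = 26  (first piece 1, then net[6]=25)
One optimal plan: pieces 2 + 2 + 2 + 1 (3 cuts) → $29 − $3 = $26.

26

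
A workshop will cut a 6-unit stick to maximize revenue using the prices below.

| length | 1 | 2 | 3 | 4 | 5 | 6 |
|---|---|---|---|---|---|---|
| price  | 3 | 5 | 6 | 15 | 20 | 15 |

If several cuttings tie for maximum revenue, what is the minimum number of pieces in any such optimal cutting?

Consider every possible first cut. r[k] is the best of p[i]+r[k−i] over all sellable i≤k.
r[1] = 3
r[2] = 6  (first piece 1, then r[1]=3)
r[3] = 9  (first piece 1, then r[2]=6)
r[4] = 15
r[5] = 20
r[6] = 23  (first piece 1, then r[5]=20)
Maximum revenue is 23.
Now minimize piece count subject to staying optimal: for each k, pieces[k] = 1 + min over i with p[i]+r[k−i]=r[k] of pieces[k−i].
pieces[3] = 3
pieces[4] = 1
pieces[5] = 1
pieces[6] = 2

2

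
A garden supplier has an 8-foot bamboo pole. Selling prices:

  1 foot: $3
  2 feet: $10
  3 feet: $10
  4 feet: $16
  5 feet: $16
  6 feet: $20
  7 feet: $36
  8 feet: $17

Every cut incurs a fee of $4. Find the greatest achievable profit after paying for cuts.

Let net[k] be the best obtainable value from length k. For each k, try every first piece i and keep the best of price[i] + net[k−i] minus the 4 cut fee when i<k.
net[1] = 3
net[2] = max(3+3-4, 10+0) = 10
net[3] = max(3+10-4, 10+3-4, 10+0) = 10
net[4] = max(3+10-4, 10+10-4, 10+3-4, 16+0) = 16
net[5] = max(3+16-4, 10+10-4, 10+10-4, 16+3-4, 16+0) = 16
net[6] = max(3+16-4, 10+16-4, 10+10-4, 16+10-4, 16+3-4, 20+0) = 22
net[7] = max(3+22-4, 10+16-4, 10+16-4, …, 20+3-4, 36+0) = 36
net[8] = max(3+36-4, 10+22-4, 10+16-4, …, 36+3-4, 17+0) = 35
One optimal plan: pieces 7 + 1 (1 cut) → $39 − $4 = $35.

35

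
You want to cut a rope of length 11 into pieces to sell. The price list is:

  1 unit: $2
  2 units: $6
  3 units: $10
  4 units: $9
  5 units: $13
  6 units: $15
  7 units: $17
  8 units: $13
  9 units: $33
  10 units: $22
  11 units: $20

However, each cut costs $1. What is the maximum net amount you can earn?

38

Consider every possible first cut. net[k] is the best of p[i]+net[k−i] over all sellable i≤k, charging 1 whenever i<k.
net[1] = 2
net[2] = max(2+2-1, 6+0) = 6
net[3] = max(2+6-1, 6+2-1, 10+0) = 10
net[4] = max(2+10-1, 6+6-1, 10+2-1, 9+0) = 11
net[5] = max(2+11-1, 6+10-1, 10+6-1, 9+2-1, 13+0) = 15
net[6] = max(2+15-1, 6+11-1, 10+10-1, 9+6-1, 13+2-1, 15+0) = 19
net[7] = max(2+19-1, 6+15-1, 10+11-1, …, 15+2-1, 17+0) = 20
net[8] = max(2+20-1, 6+19-1, 10+15-1, …, 17+2-1, 13+0) = 24
net[9] = max(2+24-1, 6+20-1, 10+19-1, …, 13+2-1, 33+0) = 33
net[10] = max(2+33-1, 6+24-1, 10+20-1, …, 33+2-1, 22+0) = 34
net[11] = max(2+34-1, 6+33-1, 10+24-1, …, 22+2-1, 20+0) = 38
One optimal plan: pieces 9 + 2 (1 cut) → $39 − $1 = $38.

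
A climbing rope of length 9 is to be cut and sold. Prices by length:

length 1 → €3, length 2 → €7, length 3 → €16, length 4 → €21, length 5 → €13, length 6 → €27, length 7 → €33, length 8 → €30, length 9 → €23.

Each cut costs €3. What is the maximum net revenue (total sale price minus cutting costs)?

Let net[k] be the best obtainable value from length k. For each k, try every first piece i and keep the best of price[i] + net[k−i] minus the 3 cut fee when i<k.
net[1] = 3
net[2] = max(3+3-3, 7+0) = 7
net[3] = max(3+7-3, 7+3-3, 16+0) = 16
net[4] = max(3+16-3, 7+7-3, 16+3-3, 21+0) = 21
net[5] = max(3+21-3, 7+16-3, 16+7-3, 21+3-3, 13+0) = 21
net[6] = max(3+21-3, 7+21-3, 16+16-3, 21+7-3, 13+3-3, 27+0) = 29
net[7] = max(3+29-3, 7+21-3, 16+21-3, …, 27+3-3, 33+0) = 34
net[8] = max(3+34-3, 7+29-3, 16+21-3, …, 33+3-3, 30+0) = 39
net[9] = max(3+39-3, 7+34-3, 16+29-3, …, 30+3-3, 23+0) = 42
One optimal plan: pieces 3 + 3 + 3 (2 cuts) → €48 − €6 = €42.

42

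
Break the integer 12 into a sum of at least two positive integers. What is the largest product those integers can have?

Define P[k] = max over 1≤i<k of i · max(k−i, P[k−i]); the inner max lets the remainder stay uncut if that's better.
Small cases: P[2]=1, P[3]=2, P[4]=4, P[5]=6, P[6]=9.
P[7] = 2·max(5,6) = 2·6 = 12
P[8] = 2·max(6,9) = 2·9 = 18
P[9] = 3·max(6,9) = 3·9 = 27
P[10] = 2·max(8,18) = 2·18 = 36
P[11] = 2·max(9,27) = 2·27 = 54
P[12] = 3·max(9,27) = 3·27 = 81
One optimal split: 3 + 3 + 3 + 3; product 3·3·3·3 = 81.

81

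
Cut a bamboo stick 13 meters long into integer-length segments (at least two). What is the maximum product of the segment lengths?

108

Fill g[k] for k=2..13: at each k try every first piece i and multiply by the better of (k−i) uncut or g[k−i].
Small cases: g[2]=1, g[3]=2, g[4]=4, g[5]=6, g[6]=9.
g[7] = 2×max(5,6) = 2×6 = 12
g[8] = 2×max(6,9) = 2×9 = 18
g[9] = 3×max(6,9) = 3×9 = 27
g[10] = 2×max(8,18) = 2×18 = 36
g[11] = 2×max(9,27) = 2×27 = 54
g[12] = 3×max(9,27) = 3×27 = 81
g[13] = 2×max(11,54) = 2×54 = 108
One optimal split: 3 + 3 + 3 + 2 + 2; product 3×3×3×2×2 = 108.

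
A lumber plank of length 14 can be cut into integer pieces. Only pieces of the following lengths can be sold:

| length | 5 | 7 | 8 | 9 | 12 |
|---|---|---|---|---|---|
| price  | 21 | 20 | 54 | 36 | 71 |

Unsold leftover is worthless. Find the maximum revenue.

75

Build r[k] bottom-up: r[k] = max over allowed piece i of (p[i] + r[k−i]).
r[1] = 0
r[2] = 0
r[3] = 0
r[4] = 0
r[5] = 21
r[6] = 21
r[7] = max(21+0, 20+0) = 21
r[8] = max(21+0, 20+0, 54+0) = 54
r[9] = max(21+0, 20+0, 54+0, 36+0) = 54
r[10] = max(21+21, 20+0, 54+0, 36+0) = 54
r[11] = max(21+21, 20+0, 54+0, 36+0) = 54
r[12] = max(21+21, 20+21, 54+0, 36+0, 71+0) = 71
r[13] = max(21+54, 20+21, 54+21, 36+0, 71+0) = 75
r[14] = max(21+54, 20+21, 54+21, 36+21, 71+0) = 75
One optimal cutting: pieces 8 + 5 with 1 foot of scrap → $75.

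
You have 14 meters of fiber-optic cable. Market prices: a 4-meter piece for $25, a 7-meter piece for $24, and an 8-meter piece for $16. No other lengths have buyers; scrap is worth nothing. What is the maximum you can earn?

Consider every possible first cut. f[k] is the best of p[i]+f[k−i] over all sellable i≤k.
f[1] = 0
f[2] = 0
f[3] = 0
f[4] = 25
f[5] = 25
f[6] = 25
f[7] = 25
f[8] = 50  (first piece 4, then f[4]=25)
f[9] = 50
f[10] = 50
f[11] = 50
f[12] = 75  (first piece 4, then f[8]=50)
f[13] = 75
f[14] = 75
One optimal cutting: pieces 4 + 4 + 4 with 2 meters of scrap → $75.

75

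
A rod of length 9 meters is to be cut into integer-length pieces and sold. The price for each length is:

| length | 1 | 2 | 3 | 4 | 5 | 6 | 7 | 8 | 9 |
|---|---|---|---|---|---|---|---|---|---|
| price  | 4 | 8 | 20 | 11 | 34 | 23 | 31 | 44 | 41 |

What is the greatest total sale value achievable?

Consider every possible first cut. R[k] is the best of p[i]+R[k−i] over all sellable i≤k.
R[1] = 4
R[2] = max(4+4, 8+0) = 8
R[3] = max(4+8, 8+4, 20+0) = 20
R[4] = max(4+20, 8+8, 20+4, 11+0) = 24
R[5] = max(4+24, 8+20, 20+8, 11+4, 34+0) = 34
R[6] = max(4+34, 8+24, 20+20, 11+8, 34+4, 23+0) = 40
R[7] = max(4+40, 8+34, 20+24, …, 23+4, 31+0) = 44
R[8] = max(4+44, 8+40, 20+34, …, 31+4, 44+0) = 54
R[9] = max(4+54, 8+44, 20+40, …, 44+4, 41+0) = 60
One optimal cutting: 3 + 3 + 3 → 20 + 20 + 20 = 60.

60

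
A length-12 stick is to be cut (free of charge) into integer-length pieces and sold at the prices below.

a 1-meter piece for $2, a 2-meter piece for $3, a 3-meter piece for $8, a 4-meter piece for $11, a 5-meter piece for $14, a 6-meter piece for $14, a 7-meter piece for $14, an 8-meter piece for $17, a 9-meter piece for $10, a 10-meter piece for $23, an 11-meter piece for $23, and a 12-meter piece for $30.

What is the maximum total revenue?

Consider every possible first cut. v[k] is the best of p[i]+v[k−i] over all sellable i≤k.
v[1] = 2
v[2] = max(2+2, 3+0) = 4
v[3] = max(2+4, 3+2, 8+0) = 8
v[4] = max(2+8, 3+4, 8+2, 11+0) = 11
v[5] = max(2+11, 3+8, 8+4, 11+2, 14+0) = 14
v[6] = max(2+14, 3+11, 8+8, 11+4, 14+2, 14+0) = 16
v[7] = max(2+16, 3+14, 8+11, …, 14+2, 14+0) = 19
v[8] = max(2+19, 3+16, 8+14, …, 14+2, 17+0) = 22
v[9] = max(2+22, 3+19, 8+16, …, 17+2, 10+0) = 25
v[10] = max(2+25, 3+22, 8+19, …, 10+2, 23+0) = 28
v[11] = max(2+28, 3+25, 8+22, …, 23+2, 23+0) = 30
v[12] = max(2+30, 3+28, 8+25, …, 23+2, 30+0) = 33
One optimal cutting: 5 + 4 + 3 → $14 + $11 + $8 = $33.

33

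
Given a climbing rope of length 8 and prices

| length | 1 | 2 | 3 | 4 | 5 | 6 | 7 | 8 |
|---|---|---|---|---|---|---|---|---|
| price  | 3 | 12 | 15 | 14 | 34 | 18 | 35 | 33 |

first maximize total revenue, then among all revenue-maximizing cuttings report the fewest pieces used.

2

Build r[k] bottom-up: r[k] = max over allowed piece i of (p[i] + r[k−i]).
r[1] = 3
r[2] = 12
r[3] = 15  (first piece 1, then r[2]=12)
r[4] = 24  (first piece 2, then r[2]=12)
r[5] = 34
r[6] = 37  (first piece 1, then r[5]=34)
r[7] = 46  (first piece 2, then r[5]=34)
r[8] = 49  (first piece 1, then r[7]=46)
Maximum revenue is €49.
Now minimize piece count subject to staying optimal: for each k, pieces[k] = 1 + min over i with p[i]+r[k−i]=r[k] of pieces[k−i].
pieces[5] = 1
pieces[6] = 2
pieces[7] = 2
pieces[8] = 2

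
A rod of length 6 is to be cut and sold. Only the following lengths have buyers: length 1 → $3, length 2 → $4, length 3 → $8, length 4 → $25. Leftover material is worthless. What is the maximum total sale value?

Build best[k] bottom-up: best[k] = max over allowed piece i of (p[i] + best[k−i]).
best[1] = 3
best[2] = 6  (first piece 1, then best[1]=3)
best[3] = 9  (first piece 1, then best[2]=6)
best[4] = 25
best[5] = 28  (first piece 1, then best[4]=25)
best[6] = 31  (first piece 1, then best[5]=28)
One optimal cutting: 4 + 1 + 1 → $31.

31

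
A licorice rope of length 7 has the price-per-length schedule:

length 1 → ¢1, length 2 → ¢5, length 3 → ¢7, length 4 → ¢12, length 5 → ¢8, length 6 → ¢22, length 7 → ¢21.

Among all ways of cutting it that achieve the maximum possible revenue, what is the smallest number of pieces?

2

Let r[k] be the best obtainable value from length k. For each k, try every first piece i and keep the best of price[i] + r[k−i].
r[1] = 1
r[2] = max(1+1, 5+0) = 5
r[3] = max(1+5, 5+1, 7+0) = 7
r[4] = max(1+7, 5+5, 7+1, 12+0) = 12
r[5] = max(1+12, 5+7, 7+5, 12+1, 8+0) = 13
r[6] = max(1+13, 5+12, 7+7, 12+5, 8+1, 22+0) = 22
r[7] = max(1+22, 5+13, 7+12, …, 22+1, 21+0) = 23
Maximum revenue is ¢23.
Now minimize piece count subject to staying optimal: for each k, pieces[k] = 1 + min over i with p[i]+r[k−i]=r[k] of pieces[k−i].
pieces[4] = 1
pieces[5] = 2
pieces[6] = 1
pieces[7] = 2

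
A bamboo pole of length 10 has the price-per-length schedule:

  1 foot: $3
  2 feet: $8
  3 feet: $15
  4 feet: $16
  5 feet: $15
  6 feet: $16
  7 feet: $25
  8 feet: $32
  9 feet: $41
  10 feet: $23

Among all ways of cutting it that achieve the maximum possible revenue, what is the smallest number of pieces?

Consider every possible first cut. r[k] is the best of p[i]+r[k−i] over all sellable i≤k.
r[1] = 3
r[2] = max(3+3, 8+0) = 8
r[3] = max(3+8, 8+3, 15+0) = 15
r[4] = max(3+15, 8+8, 15+3, 16+0) = 18
r[5] = max(3+18, 8+15, 15+8, 16+3, 15+0) = 23
r[6] = max(3+23, 8+18, 15+15, 16+8, 15+3, 16+0) = 30
r[7] = max(3+30, 8+23, 15+18, …, 16+3, 25+0) = 33
r[8] = max(3+33, 8+30, 15+23, …, 25+3, 32+0) = 38
r[9] = max(3+38, 8+33, 15+30, …, 32+3, 41+0) = 45
r[10] = max(3+45, 8+38, 15+33, …, 41+3, 23+0) = 48
Maximum revenue is $48.
Now minimize piece count subject to staying optimal: for each k, pieces[k] = 1 + min over i with p[i]+r[k−i]=r[k] of pieces[k−i].
pieces[7] = 3
pieces[8] = 3
pieces[9] = 3
pieces[10] = 4

4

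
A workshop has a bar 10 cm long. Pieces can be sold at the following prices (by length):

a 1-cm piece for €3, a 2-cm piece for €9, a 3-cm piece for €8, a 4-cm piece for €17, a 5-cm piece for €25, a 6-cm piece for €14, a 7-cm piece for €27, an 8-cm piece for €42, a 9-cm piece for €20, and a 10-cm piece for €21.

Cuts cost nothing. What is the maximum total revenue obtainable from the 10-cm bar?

51

Consider every possible first cut. r[k] is the best of p[i]+r[k−i] over all sellable i≤k.
r[1] = 3
r[2] = max(3+3, 9+0) = 9
r[3] = max(3+9, 9+3, 8+0) = 12
r[4] = max(3+12, 9+9, 8+3, 17+0) = 18
r[5] = max(3+18, 9+12, 8+9, 17+3, 25+0) = 25
r[6] = max(3+25, 9+18, 8+12, 17+9, 25+3, 14+0) = 28
r[7] = max(3+28, 9+25, 8+18, …, 14+3, 27+0) = 34
r[8] = max(3+34, 9+28, 8+25, …, 27+3, 42+0) = 42
r[9] = max(3+42, 9+34, 8+28, …, 42+3, 20+0) = 45
r[10] = max(3+45, 9+42, 8+34, …, 20+3, 21+0) = 51
One optimal cutting: 8 + 2 → €42 + €9 = €51.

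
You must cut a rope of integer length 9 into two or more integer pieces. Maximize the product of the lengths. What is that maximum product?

27

Define prod[k] = max over 1≤i<k of i · max(k−i, prod[k−i]); the inner max lets the remainder stay uncut if that's better.
prod[2] = 1·max(1,0) = 1·1 = 1
prod[3] = max(1·2, 2·1) = 2
prod[4] = max(1·3, 2·2, 3·1) = 4
prod[5] = max(1·4, 2·3, 3·2, 4·1) = 6
prod[6] = max(1·6, 2·4, 3·3, 4·2, 5·1) = 9
prod[7] = max(1·9, 2·6, 3·4, 4·3, 5·2, 6·1) = 12
prod[8] = max(1·12, 2·9, 3·6, …, 6·2, 7·1) = 18
prod[9] = max(1·18, 2·12, 3·9, …, 7·2, 8·1) = 27
One optimal split: 3 + 3 + 3; product 3·3·3 = 27.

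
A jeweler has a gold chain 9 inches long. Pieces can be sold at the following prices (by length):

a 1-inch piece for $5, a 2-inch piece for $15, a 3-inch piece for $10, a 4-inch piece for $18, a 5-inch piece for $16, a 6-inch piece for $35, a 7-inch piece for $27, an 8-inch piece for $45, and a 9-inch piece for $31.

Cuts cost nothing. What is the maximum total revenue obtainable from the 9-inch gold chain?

65

Build R[k] bottom-up: R[k] = max over allowed piece i of (p[i] + R[k−i]).
R[1] = 5
R[2] = 15
R[3] = 20  (first piece 1, then R[2]=15)
R[4] = 30  (first piece 2, then R[2]=15)
R[5] = 35  (first piece 1, then R[4]=30)
R[6] = 45  (first piece 2, then R[4]=30)
R[7] = 50  (first piece 1, then R[6]=45)
R[8] = 60  (first piece 2, then R[6]=45)
R[9] = 65  (first piece 1, then R[8]=60)
One optimal cutting: 2 + 2 + 2 + 2 + 1 → $15 + $15 + $15 + $15 + $5 = $65.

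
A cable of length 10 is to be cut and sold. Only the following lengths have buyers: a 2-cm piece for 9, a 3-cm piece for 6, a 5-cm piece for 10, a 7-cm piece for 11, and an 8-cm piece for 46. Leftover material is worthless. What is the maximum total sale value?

Build r[k] bottom-up: r[k] = max over allowed piece i of (p[i] + r[k−i]).
r[1] = 0
r[2] = 9
r[3] = 9
r[4] = 18  (first piece 2, then r[2]=9)
r[5] = 18
r[6] = 27  (first piece 2, then r[4]=18)
r[7] = 27
r[8] = 46
r[9] = 46
r[10] = 55  (first piece 2, then r[8]=46)
One optimal cutting: 8 + 2 → 55.

55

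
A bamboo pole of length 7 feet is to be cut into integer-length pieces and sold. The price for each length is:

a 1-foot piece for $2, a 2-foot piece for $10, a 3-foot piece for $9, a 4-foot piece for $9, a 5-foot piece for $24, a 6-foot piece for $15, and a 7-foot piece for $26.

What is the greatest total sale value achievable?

Build best[k] bottom-up: best[k] = max over allowed piece i of (p[i] + best[k−i]).
best[1] = 2
best[2] = max(2+2, 10+0) = 10
best[3] = max(2+10, 10+2, 9+0) = 12
best[4] = max(2+12, 10+10, 9+2, 9+0) = 20
best[5] = max(2+20, 10+12, 9+10, 9+2, 24+0) = 24
best[6] = max(2+24, 10+20, 9+12, 9+10, 24+2, 15+0) = 30
best[7] = max(2+30, 10+24, 9+20, …, 15+2, 26+0) = 34
One optimal cutting: 5 + 2 → $24 + $10 = $34.

34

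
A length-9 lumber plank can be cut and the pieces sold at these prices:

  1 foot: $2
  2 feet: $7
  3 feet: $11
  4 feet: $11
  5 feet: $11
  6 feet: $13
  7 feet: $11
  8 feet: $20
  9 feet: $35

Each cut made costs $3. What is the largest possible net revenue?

35

Build r[k] bottom-up: r[k] = max over allowed piece i of (p[i] + r[k−i]) − 3 per cut.
r[1] = 2
r[2] = 7
r[3] = 11
r[4] = 11  (first piece 2, then r[2]=7)
r[5] = 15  (first piece 2, then r[3]=11)
r[6] = 19  (first piece 3, then r[3]=11)
r[7] = 19  (first piece 2, then r[5]=15)
r[8] = 23  (first piece 2, then r[6]=19)
r[9] = 35
Best is to make no cuts and sell whole for $35.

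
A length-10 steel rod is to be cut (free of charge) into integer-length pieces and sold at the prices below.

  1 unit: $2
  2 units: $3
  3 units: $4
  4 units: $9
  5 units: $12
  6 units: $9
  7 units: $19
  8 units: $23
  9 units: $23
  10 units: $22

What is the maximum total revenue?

27

Consider every possible first cut. v[k] is the best of p[i]+v[k−i] over all sellable i≤k.
v[1] = 2
v[2] = max(2+2, 3+0) = 4
v[3] = max(2+4, 3+2, 4+0) = 6
v[4] = max(2+6, 3+4, 4+2, 9+0) = 9
v[5] = max(2+9, 3+6, 4+4, 9+2, 12+0) = 12
v[6] = max(2+12, 3+9, 4+6, 9+4, 12+2, 9+0) = 14
v[7] = max(2+14, 3+12, 4+9, …, 9+2, 19+0) = 19
v[8] = max(2+19, 3+14, 4+12, …, 19+2, 23+0) = 23
v[9] = max(2+23, 3+19, 4+14, …, 23+2, 23+0) = 25
v[10] = max(2+25, 3+23, 4+19, …, 23+2, 22+0) = 27
One optimal cutting: 8 + 1 + 1 → $23 + $2 + $2 = $27.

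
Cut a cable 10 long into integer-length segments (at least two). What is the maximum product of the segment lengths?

Fill m[k] for k=2..10: at each k try every first piece i and multiply by the better of (k−i) uncut or m[k−i].
m[2] = 1×max(1,0) = 1×1 = 1
m[3] = 1×max(2,1) = 1×2 = 2
m[4] = 2×max(2,1) = 2×2 = 4
m[5] = 2×max(3,2) = 2×3 = 6
m[6] = 3×max(3,2) = 3×3 = 9
m[7] = 2×max(5,6) = 2×6 = 12
m[8] = 2×max(6,9) = 2×9 = 18
m[9] = 3×max(6,9) = 3×9 = 27
m[10] = 2×max(8,18) = 2×18 = 36
One optimal split: 3 + 3 + 2 + 2; product 3×3×2×2 = 36.

36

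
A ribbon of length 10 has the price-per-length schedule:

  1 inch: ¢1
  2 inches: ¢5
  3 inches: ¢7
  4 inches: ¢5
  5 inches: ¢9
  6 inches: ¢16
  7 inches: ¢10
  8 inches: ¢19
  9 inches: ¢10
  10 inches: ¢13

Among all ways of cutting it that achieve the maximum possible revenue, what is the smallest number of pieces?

3

Let r[k] be the best obtainable value from length k. For each k, try every first piece i and keep the best of price[i] + r[k−i].
r[1] = 1
r[2] = max(1+1, 5+0) = 5
r[3] = max(1+5, 5+1, 7+0) = 7
r[4] = max(1+7, 5+5, 7+1, 5+0) = 10
r[5] = max(1+10, 5+7, 7+5, 5+1, 9+0) = 12
r[6] = max(1+12, 5+10, 7+7, 5+5, 9+1, 16+0) = 16
r[7] = max(1+16, 5+12, 7+10, …, 16+1, 10+0) = 17
r[8] = max(1+17, 5+16, 7+12, …, 10+1, 19+0) = 21
r[9] = max(1+21, 5+17, 7+16, …, 19+1, 10+0) = 23
r[10] = max(1+23, 5+21, 7+17, …, 10+1, 13+0) = 26
Maximum revenue is ¢26.
Now minimize piece count subject to staying optimal: for each k, pieces[k] = 1 + min over i with p[i]+r[k−i]=r[k] of pieces[k−i].
pieces[7] = 2
pieces[8] = 2
pieces[9] = 2
pieces[10] = 3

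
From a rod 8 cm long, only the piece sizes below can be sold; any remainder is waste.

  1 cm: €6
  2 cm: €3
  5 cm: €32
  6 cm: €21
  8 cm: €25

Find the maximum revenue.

Build f[k] bottom-up: f[k] = max over allowed piece i of (p[i] + f[k−i]).
f[1] = 6
f[2] = max(6+6, 3+0) = 12
f[3] = max(6+12, 3+6) = 18
f[4] = max(6+18, 3+12) = 24
f[5] = max(6+24, 3+18, 32+0) = 32
f[6] = max(6+32, 3+24, 32+6, 21+0) = 38
f[7] = max(6+38, 3+32, 32+12, 21+6) = 44
f[8] = max(6+44, 3+38, 32+18, 21+12, 25+0) = 50
One optimal cutting: 5 + 1 + 1 + 1 → €50.

50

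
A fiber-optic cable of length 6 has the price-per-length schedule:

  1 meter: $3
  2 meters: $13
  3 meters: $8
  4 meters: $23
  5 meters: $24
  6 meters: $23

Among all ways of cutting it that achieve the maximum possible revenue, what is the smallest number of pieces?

3

Let r[k] be the best obtainable value from length k. For each k, try every first piece i and keep the best of price[i] + r[k−i].
r[1] = 3
r[2] = max(3+3, 13+0) = 13
r[3] = max(3+13, 13+3, 8+0) = 16
r[4] = max(3+16, 13+13, 8+3, 23+0) = 26
r[5] = max(3+26, 13+16, 8+13, 23+3, 24+0) = 29
r[6] = max(3+29, 13+26, 8+16, 23+13, 24+3, 23+0) = 39
Maximum revenue is $39.
Now minimize piece count subject to staying optimal: for each k, pieces[k] = 1 + min over i with p[i]+r[k−i]=r[k] of pieces[k−i].
pieces[3] = 2
pieces[4] = 2
pieces[5] = 3
pieces[6] = 3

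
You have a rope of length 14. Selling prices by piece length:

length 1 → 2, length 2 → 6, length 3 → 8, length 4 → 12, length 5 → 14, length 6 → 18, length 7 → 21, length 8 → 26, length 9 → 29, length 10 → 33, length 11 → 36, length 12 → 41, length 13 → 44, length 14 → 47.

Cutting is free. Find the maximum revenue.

Build v[k] bottom-up: v[k] = max over allowed piece i of (p[i] + v[k−i]).
v[1] = 2
v[2] = max(2+2, 6+0) = 6
v[3] = max(2+6, 6+2, 8+0) = 8
v[4] = max(2+8, 6+6, 8+2, 12+0) = 12
v[5] = max(2+12, 6+8, 8+6, 12+2, 14+0) = 14
v[6] = max(2+14, 6+12, 8+8, 12+6, 14+2, 18+0) = 18
v[7] = max(2+18, 6+14, 8+12, …, 18+2, 21+0) = 21
v[8] = max(2+21, 6+18, 8+14, …, 21+2, 26+0) = 26
v[9] = max(2+26, 6+21, 8+18, …, 26+2, 29+0) = 29
v[10] = max(2+29, 6+26, 8+21, …, 29+2, 33+0) = 33
v[11] = max(2+33, 6+29, 8+26, …, 33+2, 36+0) = 36
v[12] = max(2+36, 6+33, 8+29, …, 36+2, 41+0) = 41
v[13] = max(2+41, 6+36, 8+33, …, 41+2, 44+0) = 44
v[14] = max(2+44, 6+41, 8+36, …, 44+2, 47+0) = 47
One optimal cutting: 12 + 2 → 41 + 6 = 47.

47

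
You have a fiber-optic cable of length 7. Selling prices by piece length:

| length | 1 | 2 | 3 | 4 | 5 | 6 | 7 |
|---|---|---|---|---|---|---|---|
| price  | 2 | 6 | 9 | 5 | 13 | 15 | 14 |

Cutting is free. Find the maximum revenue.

Build R[k] bottom-up: R[k] = max over allowed piece i of (p[i] + R[k−i]).
R[1] = 2
R[2] = max(2+2, 6+0) = 6
R[3] = max(2+6, 6+2, 9+0) = 9
R[4] = max(2+9, 6+6, 9+2, 5+0) = 12
R[5] = max(2+12, 6+9, 9+6, 5+2, 13+0) = 15
R[6] = max(2+15, 6+12, 9+9, 5+6, 13+2, 15+0) = 18
R[7] = max(2+18, 6+15, 9+12, …, 15+2, 14+0) = 21
One optimal cutting: 3 + 2 + 2 → $9 + $6 + $6 = $21.

21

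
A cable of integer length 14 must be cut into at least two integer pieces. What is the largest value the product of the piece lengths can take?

Let g[k] be the best product for length k (with at least one cut). For each first piece i, the rest contributes max(k−i, g[k−i]).
Small cases: g[2]=1, g[3]=2, g[4]=4, g[5]=6, g[6]=9, g[7]=12.
g[8] = max(1×12, 2×9, 3×6, …, 6×2, 7×1) = 18
g[9] = max(1×18, 2×12, 3×9, …, 7×2, 8×1) = 27
g[10] = max(1×27, 2×18, 3×12, …, 8×2, 9×1) = 36
g[11] = max(1×36, 2×27, 3×18, …, 9×2, 10×1) = 54
g[12] = max(1×54, 2×36, 3×27, …, 10×2, 11×1) = 81
g[13] = max(1×81, 2×54, 3×36, …, 11×2, 12×1) = 108
g[14] = max(1×108, 2×81, 3×54, …, 12×2, 13×1) = 162
One optimal split: 3 + 3 + 3 + 3 + 2; product 3×3×3×3×2 = 162.

162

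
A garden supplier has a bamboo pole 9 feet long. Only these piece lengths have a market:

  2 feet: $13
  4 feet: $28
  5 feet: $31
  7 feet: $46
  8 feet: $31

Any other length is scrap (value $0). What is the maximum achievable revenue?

59

Consider every possible first cut. r[k] is the best of p[i]+r[k−i] over all sellable i≤k.
r[1] = 0
r[2] = 13
r[3] = 13
r[4] = max(13+13, 28+0) = 28
r[5] = max(13+13, 28+0, 31+0) = 31
r[6] = max(13+28, 28+13, 31+0) = 41
r[7] = max(13+31, 28+13, 31+13, 46+0) = 46
r[8] = max(13+41, 28+28, 31+13, 46+0, 31+0) = 56
r[9] = max(13+46, 28+31, 31+28, 46+13, 31+0) = 59
One optimal cutting: 7 + 2 → $59.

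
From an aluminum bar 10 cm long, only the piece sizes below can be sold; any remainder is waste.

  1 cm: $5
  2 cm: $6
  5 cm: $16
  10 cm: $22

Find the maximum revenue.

50

Let f[k] be the best obtainable value from length k. For each k, try every first piece i and keep the best of price[i] + f[k−i].
f[1] = 5
f[2] = 10  (first piece 1, then f[1]=5)
f[3] = 15  (first piece 1, then f[2]=10)
f[4] = 20  (first piece 1, then f[3]=15)
f[5] = 25  (first piece 1, then f[4]=20)
f[6] = 30  (first piece 1, then f[5]=25)
f[7] = 35  (first piece 1, then f[6]=30)
f[8] = 40  (first piece 1, then f[7]=35)
f[9] = 45  (first piece 1, then f[8]=40)
f[10] = 50  (first piece 1, then f[9]=45)
One optimal cutting: 1 + 1 + 1 + 1 + 1 + 1 + 1 + 1 + 1 + 1 → $50.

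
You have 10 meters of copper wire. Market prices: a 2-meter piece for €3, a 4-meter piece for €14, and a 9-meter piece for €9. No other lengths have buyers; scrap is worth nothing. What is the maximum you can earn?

Consider every possible first cut. r[k] is the best of p[i]+r[k−i] over all sellable i≤k.
r[1] = 0
r[2] = 3
r[3] = 3
r[4] = max(3+3, 14+0) = 14
r[5] = max(3+3, 14+0) = 14
r[6] = max(3+14, 14+3) = 17
r[7] = max(3+14, 14+3) = 17
r[8] = max(3+17, 14+14) = 28
r[9] = max(3+17, 14+14, 9+0) = 28
r[10] = max(3+28, 14+17, 9+0) = 31
One optimal cutting: 4 + 4 + 2 → €31.

31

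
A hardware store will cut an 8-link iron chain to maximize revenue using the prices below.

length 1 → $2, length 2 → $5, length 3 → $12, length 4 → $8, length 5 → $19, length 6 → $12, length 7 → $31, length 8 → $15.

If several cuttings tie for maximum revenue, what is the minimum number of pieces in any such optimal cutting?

Consider every possible first cut. r[k] is the best of p[i]+r[k−i] over all sellable i≤k.
r[1] = 2
r[2] = 5
r[3] = 12
r[4] = 14  (first piece 1, then r[3]=12)
r[5] = 19
r[6] = 24  (first piece 3, then r[3]=12)
r[7] = 31
r[8] = 33  (first piece 1, then r[7]=31)
Maximum revenue is $33.
Now minimize piece count subject to staying optimal: for each k, pieces[k] = 1 + min over i with p[i]+r[k−i]=r[k] of pieces[k−i].
pieces[5] = 1
pieces[6] = 2
pieces[7] = 1
pieces[8] = 2

2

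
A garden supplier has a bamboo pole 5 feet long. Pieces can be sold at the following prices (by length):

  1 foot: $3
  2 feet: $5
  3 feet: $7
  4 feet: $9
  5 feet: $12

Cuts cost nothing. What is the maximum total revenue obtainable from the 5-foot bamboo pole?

Let r[k] be the best obtainable value from length k. For each k, try every first piece i and keep the best of price[i] + r[k−i].
r[1] = 3
r[2] = max(3+3, 5+0) = 6
r[3] = max(3+6, 5+3, 7+0) = 9
r[4] = max(3+9, 5+6, 7+3, 9+0) = 12
r[5] = max(3+12, 5+9, 7+6, 9+3, 12+0) = 15
One optimal cutting: 1 + 1 + 1 + 1 + 1 → $3 + $3 + $3 + $3 + $3 = $15.

15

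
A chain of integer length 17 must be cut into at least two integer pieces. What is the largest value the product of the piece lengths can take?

Fill prod[k] for k=2..17: at each k try every first piece i and multiply by the better of (k−i) uncut or prod[k−i].
prod[2] = 1*max(1,0) = 1*1 = 1
prod[3] = max(1*2, 2*1) = 2
prod[4] = max(1*3, 2*2, 3*1) = 4
prod[5] = max(1*4, 2*3, 3*2, 4*1) = 6
prod[6] = max(1*6, 2*4, 3*3, 4*2, 5*1) = 9
prod[7] = max(1*9, 2*6, 3*4, 4*3, 5*2, 6*1) = 12
prod[8] = max(1*12, 2*9, 3*6, …, 6*2, 7*1) = 18
prod[9] = max(1*18, 2*12, 3*9, …, 7*2, 8*1) = 27
prod[10] = max(1*27, 2*18, 3*12, …, 8*2, 9*1) = 36
prod[11] = max(1*36, 2*27, 3*18, …, 9*2, 10*1) = 54
prod[12] = max(1*54, 2*36, 3*27, …, 10*2, 11*1) = 81
prod[13] = max(1*81, 2*54, 3*36, …, 11*2, 12*1) = 108
prod[14] = max(1*108, 2*81, 3*54, …, 12*2, 13*1) = 162
prod[15] = max(1*162, 2*108, 3*81, …, 13*2, 14*1) = 243
prod[16] = max(1*243, 2*162, 3*108, …, 14*2, 15*1) = 324
prod[17] = max(1*324, 2*243, 3*162, …, 15*2, 16*1) = 486
One optimal split: 3 + 3 + 3 + 3 + 3 + 2; product 3*3*3*3*3*2 = 486.

486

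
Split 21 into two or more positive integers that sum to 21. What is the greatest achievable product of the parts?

2187

Define m[k] = max over 1≤i<k of i · max(k−i, m[k−i]); the inner max lets the remainder stay uncut if that's better.
m[2] = 1·max(1,0) = 1·1 = 1
m[3] = max(1·2, 2·1) = 2
m[4] = max(1·3, 2·2, 3·1) = 4
m[5] = max(1·4, 2·3, 3·2, 4·1) = 6
m[6] = max(1·6, 2·4, 3·3, 4·2, 5·1) = 9
m[7] = max(1·9, 2·6, 3·4, 4·3, 5·2, 6·1) = 12
m[8] = max(1·12, 2·9, 3·6, …, 6·2, 7·1) = 18
m[9] = max(1·18, 2·12, 3·9, …, 7·2, 8·1) = 27
m[10] = max(1·27, 2·18, 3·12, …, 8·2, 9·1) = 36
m[11] = max(1·36, 2·27, 3·18, …, 9·2, 10·1) = 54
m[12] = max(1·54, 2·36, 3·27, …, 10·2, 11·1) = 81
m[13] = max(1·81, 2·54, 3·36, …, 11·2, 12·1) = 108
m[14] = max(1·108, 2·81, 3·54, …, 12·2, 13·1) = 162
m[15] = max(1·162, 2·108, 3·81, …, 13·2, 14·1) = 243
m[16] = max(1·243, 2·162, 3·108, …, 14·2, 15·1) = 324
m[17] = max(1·324, 2·243, 3·162, …, 15·2, 16·1) = 486
m[18] = max(1·486, 2·324, 3·243, …, 16·2, 17·1) = 729
m[19] = max(1·729, 2·486, 3·324, …, 17·2, 18·1) = 972
m[20] = max(1·972, 2·729, 3·486, …, 18·2, 19·1) = 1458
m[21] = max(1·1458, 2·972, 3·729, …, 19·2, 20·1) = 2187
One optimal split: 3 + 3 + 3 + 3 + 3 + 3 + 3; product 3·3·3·3·3·3·3 = 2187.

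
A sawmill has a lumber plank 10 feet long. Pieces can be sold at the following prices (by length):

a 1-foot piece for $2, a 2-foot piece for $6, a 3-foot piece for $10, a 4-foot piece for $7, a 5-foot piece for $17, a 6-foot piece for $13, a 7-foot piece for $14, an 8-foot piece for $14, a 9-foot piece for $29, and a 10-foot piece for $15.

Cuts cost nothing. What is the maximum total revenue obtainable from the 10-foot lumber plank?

Build R[k] bottom-up: R[k] = max over allowed piece i of (p[i] + R[k−i]).
R[1] = 2
R[2] = 6
R[3] = 10
R[4] = 12  (first piece 1, then R[3]=10)
R[5] = 17
R[6] = 20  (first piece 3, then R[3]=10)
R[7] = 23  (first piece 2, then R[5]=17)
R[8] = 27  (first piece 3, then R[5]=17)
R[9] = 30  (first piece 3, then R[6]=20)
R[10] = 34  (first piece 5, then R[5]=17)
One optimal cutting: 5 + 5 → $17 + $17 = $34.

34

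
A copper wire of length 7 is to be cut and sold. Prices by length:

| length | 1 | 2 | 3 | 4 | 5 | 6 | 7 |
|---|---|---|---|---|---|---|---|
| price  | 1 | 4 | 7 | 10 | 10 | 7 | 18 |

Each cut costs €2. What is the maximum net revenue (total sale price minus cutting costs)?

Let r[k] be the best obtainable value from length k. For each k, try every first piece i and keep the best of price[i] + r[k−i] minus the 2 cut fee when i<k.
r[1] = 1
r[2] = 4
r[3] = 7
r[4] = 10
r[5] = 10
r[6] = 12  (first piece 2, then r[4]=10)
r[7] = 18
Best is to make no cuts and sell whole for €18.

18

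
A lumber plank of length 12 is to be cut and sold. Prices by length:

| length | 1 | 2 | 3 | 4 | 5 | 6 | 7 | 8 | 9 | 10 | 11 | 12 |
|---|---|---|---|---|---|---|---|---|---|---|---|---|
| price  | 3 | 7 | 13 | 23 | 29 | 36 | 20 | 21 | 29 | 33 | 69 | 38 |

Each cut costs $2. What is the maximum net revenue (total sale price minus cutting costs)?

70

Let v[k] be the best obtainable value from length k. For each k, try every first piece i and keep the best of price[i] + v[k−i] minus the 2 cut fee when i<k.
v[1] = 3
v[2] = max(3+3-2, 7+0) = 7
v[3] = max(3+7-2, 7+3-2, 13+0) = 13
v[4] = max(3+13-2, 7+7-2, 13+3-2, 23+0) = 23
v[5] = max(3+23-2, 7+13-2, 13+7-2, 23+3-2, 29+0) = 29
v[6] = max(3+29-2, 7+23-2, 13+13-2, 23+7-2, 29+3-2, 36+0) = 36
v[7] = max(3+36-2, 7+29-2, 13+23-2, …, 36+3-2, 20+0) = 37
v[8] = max(3+37-2, 7+36-2, 13+29-2, …, 20+3-2, 21+0) = 44
v[9] = max(3+44-2, 7+37-2, 13+36-2, …, 21+3-2, 29+0) = 50
v[10] = max(3+50-2, 7+44-2, 13+37-2, …, 29+3-2, 33+0) = 57
v[11] = max(3+57-2, 7+50-2, 13+44-2, …, 33+3-2, 69+0) = 69
v[12] = max(3+69-2, 7+57-2, 13+50-2, …, 69+3-2, 38+0) = 70
One optimal plan: pieces 11 + 1 (1 cut) → $72 − $2 = $70.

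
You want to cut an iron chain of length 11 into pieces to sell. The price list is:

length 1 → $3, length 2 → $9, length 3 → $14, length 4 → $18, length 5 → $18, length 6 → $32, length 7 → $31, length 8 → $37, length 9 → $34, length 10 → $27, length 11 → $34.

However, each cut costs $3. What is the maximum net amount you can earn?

49

Let v[k] be the best obtainable value from length k. For each k, try every first piece i and keep the best of price[i] + v[k−i] minus the 3 cut fee when i<k.
v[1] = 3
v[2] = max(3+3-3, 9+0) = 9
v[3] = max(3+9-3, 9+3-3, 14+0) = 14
v[4] = max(3+14-3, 9+9-3, 14+3-3, 18+0) = 18
v[5] = max(3+18-3, 9+14-3, 14+9-3, 18+3-3, 18+0) = 20
v[6] = max(3+20-3, 9+18-3, 14+14-3, 18+9-3, 18+3-3, 32+0) = 32
v[7] = max(3+32-3, 9+20-3, 14+18-3, …, 32+3-3, 31+0) = 32
v[8] = max(3+32-3, 9+32-3, 14+20-3, …, 31+3-3, 37+0) = 38
v[9] = max(3+38-3, 9+32-3, 14+32-3, …, 37+3-3, 34+0) = 43
v[10] = max(3+43-3, 9+38-3, 14+32-3, …, 34+3-3, 27+0) = 47
v[11] = max(3+47-3, 9+43-3, 14+38-3, …, 27+3-3, 34+0) = 49
One optimal plan: pieces 6 + 3 + 2 (2 cuts) → $55 − $6 = $49.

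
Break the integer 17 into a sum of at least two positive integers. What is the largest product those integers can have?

Define g[k] = max over 1≤i<k of i · max(k−i, g[k−i]); the inner max lets the remainder stay uncut if that's better.
g[2] = 1×max(1,0) = 1×1 = 1
g[3] = max(1×2, 2×1) = 2
g[4] = max(1×3, 2×2, 3×1) = 4
g[5] = max(1×4, 2×3, 3×2, 4×1) = 6
g[6] = max(1×6, 2×4, 3×3, 4×2, 5×1) = 9
g[7] = max(1×9, 2×6, 3×4, 4×3, 5×2, 6×1) = 12
g[8] = max(1×12, 2×9, 3×6, …, 6×2, 7×1) = 18
g[9] = max(1×18, 2×12, 3×9, …, 7×2, 8×1) = 27
g[10] = max(1×27, 2×18, 3×12, …, 8×2, 9×1) = 36
g[11] = max(1×36, 2×27, 3×18, …, 9×2, 10×1) = 54
g[12] = max(1×54, 2×36, 3×27, …, 10×2, 11×1) = 81
g[13] = max(1×81, 2×54, 3×36, …, 11×2, 12×1) = 108
g[14] = max(1×108, 2×81, 3×54, …, 12×2, 13×1) = 162
g[15] = max(1×162, 2×108, 3×81, …, 13×2, 14×1) = 243
g[16] = max(1×243, 2×162, 3×108, …, 14×2, 15×1) = 324
g[17] = max(1×324, 2×243, 3×162, …, 15×2, 16×1) = 486
One optimal split: 3 + 3 + 3 + 3 + 3 + 2; product 3×3×3×3×3×2 = 486.

486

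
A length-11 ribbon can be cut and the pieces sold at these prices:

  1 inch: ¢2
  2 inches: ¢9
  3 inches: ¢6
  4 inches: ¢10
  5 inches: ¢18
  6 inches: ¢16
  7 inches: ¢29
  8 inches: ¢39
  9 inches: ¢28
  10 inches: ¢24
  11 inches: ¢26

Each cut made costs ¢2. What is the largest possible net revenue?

Consider every possible first cut. r[k] is the best of p[i]+r[k−i] over all sellable i≤k, charging 2 whenever i<k.
r[1] = 2
r[2] = max(2+2-2, 9+0) = 9
r[3] = max(2+9-2, 9+2-2, 6+0) = 9
r[4] = max(2+9-2, 9+9-2, 6+2-2, 10+0) = 16
r[5] = max(2+16-2, 9+9-2, 6+9-2, 10+2-2, 18+0) = 18
r[6] = max(2+18-2, 9+16-2, 6+9-2, 10+9-2, 18+2-2, 16+0) = 23
r[7] = max(2+23-2, 9+18-2, 6+16-2, …, 16+2-2, 29+0) = 29
r[8] = max(2+29-2, 9+23-2, 6+18-2, …, 29+2-2, 39+0) = 39
r[9] = max(2+39-2, 9+29-2, 6+23-2, …, 39+2-2, 28+0) = 39
r[10] = max(2+39-2, 9+39-2, 6+29-2, …, 28+2-2, 24+0) = 46
r[11] = max(2+46-2, 9+39-2, 6+39-2, …, 24+2-2, 26+0) = 46
One optimal plan: pieces 8 + 2 + 1 (2 cuts) → ¢50 − ¢4 = ¢46.

46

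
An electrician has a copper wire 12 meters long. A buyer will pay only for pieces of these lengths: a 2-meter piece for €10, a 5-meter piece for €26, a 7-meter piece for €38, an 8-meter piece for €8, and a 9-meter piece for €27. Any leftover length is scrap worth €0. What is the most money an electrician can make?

64

Build f[k] bottom-up: f[k] = max over allowed piece i of (p[i] + f[k−i]).
f[1] = 0
f[2] = 10
f[3] = 10
f[4] = 20  (first piece 2, then f[2]=10)
f[5] = max(10+10, 26+0) = 26
f[6] = max(10+20, 26+0) = 30
f[7] = max(10+26, 26+10, 38+0) = 38
f[8] = max(10+30, 26+10, 38+0, 8+0) = 40
f[9] = max(10+38, 26+20, 38+10, 8+0, 27+0) = 48
f[10] = max(10+40, 26+26, 38+10, 8+10, 27+0) = 52
f[11] = max(10+48, 26+30, 38+20, 8+10, 27+10) = 58
f[12] = max(10+52, 26+38, 38+26, 8+20, 27+10) = 64
One optimal cutting: 7 + 5 → €64.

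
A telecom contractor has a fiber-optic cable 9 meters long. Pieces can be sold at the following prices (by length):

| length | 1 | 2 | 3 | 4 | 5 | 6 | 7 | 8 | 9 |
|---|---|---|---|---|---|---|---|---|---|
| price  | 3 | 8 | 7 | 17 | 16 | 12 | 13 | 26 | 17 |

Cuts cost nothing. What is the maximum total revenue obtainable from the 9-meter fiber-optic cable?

37

Let R[k] be the best obtainable value from length k. For each k, try every first piece i and keep the best of price[i] + R[k−i].
R[1] = 3
R[2] = 8
R[3] = 11  (first piece 1, then R[2]=8)
R[4] = 17
R[5] = 20  (first piece 1, then R[4]=17)
R[6] = 25  (first piece 2, then R[4]=17)
R[7] = 28  (first piece 1, then R[6]=25)
R[8] = 34  (first piece 4, then R[4]=17)
R[9] = 37  (first piece 1, then R[8]=34)
One optimal cutting: 4 + 4 + 1 → $17 + $17 + $3 = $37.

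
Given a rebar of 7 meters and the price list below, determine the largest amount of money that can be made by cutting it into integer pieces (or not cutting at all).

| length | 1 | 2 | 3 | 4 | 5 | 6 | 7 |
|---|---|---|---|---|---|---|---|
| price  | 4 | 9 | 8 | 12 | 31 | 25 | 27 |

40

Consider every possible first cut. r[k] is the best of p[i]+r[k−i] over all sellable i≤k.
r[1] = 4
r[2] = max(4+4, 9+0) = 9
r[3] = max(4+9, 9+4, 8+0) = 13
r[4] = max(4+13, 9+9, 8+4, 12+0) = 18
r[5] = max(4+18, 9+13, 8+9, 12+4, 31+0) = 31
r[6] = max(4+31, 9+18, 8+13, 12+9, 31+4, 25+0) = 35
r[7] = max(4+35, 9+31, 8+18, …, 25+4, 27+0) = 40
One optimal cutting: 5 + 2 → ₹31 + ₹9 = ₹40.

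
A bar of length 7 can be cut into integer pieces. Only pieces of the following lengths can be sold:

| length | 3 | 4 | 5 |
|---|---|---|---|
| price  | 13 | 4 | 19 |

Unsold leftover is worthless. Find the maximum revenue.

26

Build f[k] bottom-up: f[k] = max over allowed piece i of (p[i] + f[k−i]).
f[1] = 0
f[2] = 0
f[3] = 13
f[4] = max(13+0, 4+0) = 13
f[5] = max(13+0, 4+0, 19+0) = 19
f[6] = max(13+13, 4+0, 19+0) = 26
f[7] = max(13+13, 4+13, 19+0) = 26
One optimal cutting: pieces 3 + 3 with 1 meter of scrap → 26.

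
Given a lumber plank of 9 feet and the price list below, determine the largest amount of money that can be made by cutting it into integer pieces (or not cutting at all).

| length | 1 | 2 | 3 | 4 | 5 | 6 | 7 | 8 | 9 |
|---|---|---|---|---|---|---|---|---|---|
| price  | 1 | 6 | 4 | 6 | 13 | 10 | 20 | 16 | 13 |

26

Consider every possible first cut. R[k] is the best of p[i]+R[k−i] over all sellable i≤k.
R[1] = 1
R[2] = max(1+1, 6+0) = 6
R[3] = max(1+6, 6+1, 4+0) = 7
R[4] = max(1+7, 6+6, 4+1, 6+0) = 12
R[5] = max(1+12, 6+7, 4+6, 6+1, 13+0) = 13
R[6] = max(1+13, 6+12, 4+7, 6+6, 13+1, 10+0) = 18
R[7] = max(1+18, 6+13, 4+12, …, 10+1, 20+0) = 20
R[8] = max(1+20, 6+18, 4+13, …, 20+1, 16+0) = 24
R[9] = max(1+24, 6+20, 4+18, …, 16+1, 13+0) = 26
One optimal cutting: 7 + 2 → $20 + $6 = $26.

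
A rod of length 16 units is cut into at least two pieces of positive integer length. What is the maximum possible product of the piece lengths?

324

Define f[k] = max over 1≤i<k of i · max(k−i, f[k−i]); the inner max lets the remainder stay uncut if that's better.
f[2] = 1×max(1,0) = 1×1 = 1
f[3] = 1×max(2,1) = 1×2 = 2
f[4] = 2×max(2,1) = 2×2 = 4
f[5] = 2×max(3,2) = 2×3 = 6
f[6] = 3×max(3,2) = 3×3 = 9
f[7] = 2×max(5,6) = 2×6 = 12
f[8] = 2×max(6,9) = 2×9 = 18
f[9] = 3×max(6,9) = 3×9 = 27
f[10] = 2×max(8,18) = 2×18 = 36
f[11] = 2×max(9,27) = 2×27 = 54
f[12] = 3×max(9,27) = 3×27 = 81
f[13] = 2×max(11,54) = 2×54 = 108
f[14] = 2×max(12,81) = 2×81 = 162
f[15] = 3×max(12,81) = 3×81 = 243
f[16] = 2×max(14,162) = 2×162 = 324
One optimal split: 3 + 3 + 3 + 3 + 2 + 2; product 3×3×3×3×2×2 = 324.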